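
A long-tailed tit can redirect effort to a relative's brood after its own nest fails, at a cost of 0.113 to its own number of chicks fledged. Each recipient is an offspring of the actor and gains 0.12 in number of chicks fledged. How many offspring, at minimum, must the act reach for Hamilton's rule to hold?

r to an offspring = 0.5 (one parent–offspring link: r = (1/2)^1 = 1/2).
Hamilton's rule: n·r·B > C  ⇒  n > C/(r·B) = 0.113/(0.5·0.12) = 1.883.
The smallest integer exceeding 1.883 is 2.

2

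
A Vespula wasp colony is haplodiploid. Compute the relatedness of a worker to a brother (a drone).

Her haploid brother carries none of their father's genes and a random half of their mother's genome; that half matches the maternal half of her own genome with probability 1/2: r = 1/2 · 1/2 = 1/4.

0.25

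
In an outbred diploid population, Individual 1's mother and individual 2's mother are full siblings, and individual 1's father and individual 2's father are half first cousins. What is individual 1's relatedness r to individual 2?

Independent pedigree routes through distinct common ancestors add.
Individual 1 and individual 2 are related in two ways: first cousins through their mothers (r = 1/8) and half second cousins through their fathers (r = 1/64).
r = 1/8 + 1/64 = 0.140625.

0.140625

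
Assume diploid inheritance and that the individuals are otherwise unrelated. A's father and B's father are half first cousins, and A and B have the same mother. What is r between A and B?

Wright's path rule: contributions from independent ancestry routes add.
A and B are related in two ways: half second cousins through their fathers (r = 1/64) and half-sibs through their shared mother (r = 1/4).
r = 1/64 + 1/4 = 0.265625.

0.265625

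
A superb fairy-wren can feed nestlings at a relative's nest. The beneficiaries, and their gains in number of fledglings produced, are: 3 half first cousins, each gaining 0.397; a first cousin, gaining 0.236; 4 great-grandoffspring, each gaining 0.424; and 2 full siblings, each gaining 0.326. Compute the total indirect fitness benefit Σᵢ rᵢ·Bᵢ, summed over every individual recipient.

0.6419375

r to a half first cousin = 1/16 (half first cousins share one grandparent — one path of length 4: r = (1/2)^4 = 1/16).
r to a first cousin = 0.125 (first cousins share one grandparent pair — two paths of length 4: r = 2·(1/2)^4 = 1/8).
r to a great-grandoffspring = 1/8 (three parent–offspring links: r = (1/2)^3 = 1/8).
r to a full sibling = 0.5 (full sibs share both parents — two paths of length 2: r = 2·(1/2)^2 = 1/2).
Summing one r·B term per recipient: 3·0.0625·0.397 + 1·0.125·0.236 + 4·0.125·0.424 + 2·0.5·0.326 = 0.6419375.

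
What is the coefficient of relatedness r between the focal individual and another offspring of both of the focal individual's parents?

Each parent–offspring link contributes a factor of 1/2, and independent paths through distinct common ancestors add.
Full sibs share both parents — two paths of length 2: r = 2·(1/2)^2 = 1/2.

0.5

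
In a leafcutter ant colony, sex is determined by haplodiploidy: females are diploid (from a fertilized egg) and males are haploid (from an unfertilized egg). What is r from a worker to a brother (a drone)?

0.25

Her haploid brother carries none of their father's genes and a random half of their mother's genome; that half matches the maternal half of her own genome with probability 1/2: r = 1/2 · 1/2 = 1/4.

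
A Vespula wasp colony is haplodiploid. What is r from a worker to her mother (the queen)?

One meiotic link between diploid queen and diploid daughter: r = 1/2.

0.5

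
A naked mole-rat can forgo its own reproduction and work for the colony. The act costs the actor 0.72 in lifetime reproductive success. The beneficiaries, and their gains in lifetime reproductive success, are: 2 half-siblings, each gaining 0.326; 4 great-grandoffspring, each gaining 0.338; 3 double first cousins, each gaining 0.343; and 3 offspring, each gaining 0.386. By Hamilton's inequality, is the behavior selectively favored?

Hamilton's rule: the trait is favored when the sum of r·B over every recipient exceeds the actor's cost C.
r to a half-sibling = 0.25 (half-sibs share one parent — one path of length 2: r = (1/2)^2 = 1/4).
r to a great-grandoffspring = 1/8 (three parent–offspring links: r = (1/2)^3 = 1/8).
r to a double first cousin = 0.25 (double first cousins share both grandparent pairs — four paths of length 4: r = 4·(1/2)^4 = 1/4).
r to an offspring = 1/2 (one parent–offspring link: r = (1/2)^1 = 1/2).
Summing one r·B term per recipient: 2·0.25·0.326 + 4·0.125·0.338 + 3·0.25·0.343 + 3·0.5·0.386 = 1.16825.
1.16825 > 0.72: the indirect benefit exceeds the cost.

Yes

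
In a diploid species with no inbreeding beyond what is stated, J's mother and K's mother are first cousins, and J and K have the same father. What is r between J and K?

Independent pedigree routes through distinct common ancestors add.
J and K are related in two ways: second cousins through their mothers (r = 1/32) and half-sibs through their shared father (r = 1/4).
r = 1/32 + 1/4 = 0.28125.

0.28125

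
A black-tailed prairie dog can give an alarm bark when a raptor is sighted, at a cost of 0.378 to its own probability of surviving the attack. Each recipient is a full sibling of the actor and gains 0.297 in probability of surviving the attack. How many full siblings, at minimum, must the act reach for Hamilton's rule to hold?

3

r to a full sibling = 1/2 (full sibs share both parents — two paths of length 2: r = 2·(1/2)^2 = 1/2).
Hamilton's rule: n·r·B > C  ⇒  n > C/(r·B) = 0.378/(0.5·0.297) = 2.545.
The smallest integer exceeding 2.545 is 3.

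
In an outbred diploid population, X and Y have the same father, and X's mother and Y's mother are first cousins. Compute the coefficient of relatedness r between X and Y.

Relatedness sums over independent paths through distinct common ancestors.
X and Y are related in two ways: half-sibs through their shared father (r = 1/4) and second cousins through their mothers (r = 1/32).
r = 1/4 + 1/32 = 0.28125.

0.28125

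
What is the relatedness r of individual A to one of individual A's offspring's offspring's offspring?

Each parent–offspring link contributes a factor of 1/2, and independent paths through distinct common ancestors add.
Three parent–offspring links: r = (1/2)^3 = 1/8.

0.125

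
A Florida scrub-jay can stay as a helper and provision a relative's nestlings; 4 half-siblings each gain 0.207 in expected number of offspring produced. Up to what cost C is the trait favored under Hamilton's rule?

0.207

r to a half-sibling = 0.25 (half-sibs share one parent — one path of length 2: r = (1/2)^2 = 1/4).
Hamilton's rule: n·r·B > C, so the trait is favored while C < n·r·B = 4·0.25·0.207 = 0.207.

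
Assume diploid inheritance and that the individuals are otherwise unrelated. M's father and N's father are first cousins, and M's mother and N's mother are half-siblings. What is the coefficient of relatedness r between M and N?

0.09375

Relatedness sums over independent paths through distinct common ancestors.
M and N are related in two ways: second cousins through their fathers (r = 1/32) and half first cousins through their mothers (r = 1/16).
r = 1/32 + 1/16 = 3/32 = 0.09375.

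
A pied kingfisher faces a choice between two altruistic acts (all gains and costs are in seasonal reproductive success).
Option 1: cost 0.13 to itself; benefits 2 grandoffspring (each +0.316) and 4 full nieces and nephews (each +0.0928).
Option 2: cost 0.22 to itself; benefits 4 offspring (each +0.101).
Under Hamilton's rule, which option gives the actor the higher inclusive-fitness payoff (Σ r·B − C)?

Option 1

Option 1: r to a grandoffspring = 0.25.
Option 1: r to a full niece or nephew = 0.25.
Option 1: Σ r·B − C = (2·0.25·0.316 + 4·0.25·0.0928) − 0.13 = 0.1208.
Option 2: r to an offspring = 0.5.
Option 2: Σ r·B − C = (4·0.5·0.101) − 0.22 = -0.018.
Option 1 has the higher net inclusive-fitness payoff.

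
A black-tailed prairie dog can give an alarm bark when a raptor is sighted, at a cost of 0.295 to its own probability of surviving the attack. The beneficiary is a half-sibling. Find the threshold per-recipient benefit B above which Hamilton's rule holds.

r to a half-sibling = 0.25 (half-sibs share one parent — one path of length 2: r = (1/2)^2 = 1/4).
Hamilton's rule with n recipients of equal r: n·r·B > C, so B > C/(n·r) = 0.295/(1·0.25) = 1.18.

1.18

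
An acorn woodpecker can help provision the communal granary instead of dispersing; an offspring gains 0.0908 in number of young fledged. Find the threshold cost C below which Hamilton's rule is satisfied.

r to an offspring = 1/2 (one parent–offspring link: r = (1/2)^1 = 1/2).
Hamilton's rule: n·r·B > C, so the trait is favored while C < n·r·B = 1·0.5·0.0908 = 0.0454.

0.0454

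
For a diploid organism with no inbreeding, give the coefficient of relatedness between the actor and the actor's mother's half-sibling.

Each parent–offspring link contributes a factor of 1/2, and independent paths through distinct common ancestors add.
Half-aunt/uncle↔niece/nephew: one path of length 3: r = (1/2)^3 = 1/8.

0.125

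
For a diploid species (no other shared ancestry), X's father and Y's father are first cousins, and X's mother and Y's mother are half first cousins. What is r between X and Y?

Independent pedigree routes through distinct common ancestors add.
X and Y are related in two ways: second cousins through their fathers (r = 1/32) and half second cousins through their mothers (r = 1/64).
r = 1/32 + 1/64 = 3/64 = 0.046875.

0.046875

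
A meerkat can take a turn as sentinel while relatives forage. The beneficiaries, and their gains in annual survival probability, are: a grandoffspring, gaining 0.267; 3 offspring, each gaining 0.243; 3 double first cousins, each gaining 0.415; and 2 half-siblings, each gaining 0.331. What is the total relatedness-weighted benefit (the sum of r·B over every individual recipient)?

r to a grandoffspring = 0.25 (two parent–offspring links: r = (1/2)^2 = 1/4).
r to an offspring = 0.5 (one parent–offspring link: r = (1/2)^1 = 1/2).
r to a double first cousin = 0.25 (double first cousins share both grandparent pairs — four paths of length 4: r = 4·(1/2)^4 = 1/4).
r to a half-sibling = 1/4 (half-sibs share one parent — one path of length 2: r = (1/2)^2 = 1/4).
Summing one r·B term per recipient: 1·0.25·0.267 + 3·0.5·0.243 + 3·0.25·0.415 + 2·0.25·0.331 = 0.908.

0.908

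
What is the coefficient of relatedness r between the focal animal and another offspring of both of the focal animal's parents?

0.5

Each parent–offspring link contributes a factor of 1/2, and independent paths through distinct common ancestors add.
Full sibs share both parents — two paths of length 2: r = 2·(1/2)^2 = 1/2.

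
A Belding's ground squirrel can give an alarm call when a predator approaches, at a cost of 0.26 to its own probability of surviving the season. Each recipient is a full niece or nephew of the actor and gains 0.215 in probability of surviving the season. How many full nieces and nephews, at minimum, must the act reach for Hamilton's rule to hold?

5

r to a full niece or nephew = 1/4 (full aunt/uncle↔niece/nephew: two paths of length 3 through the shared grandparent pair: r = 2·(1/2)^3 = 1/4).
Hamilton's rule: n·r·B > C  ⇒  n > C/(r·B) = 0.26/(0.25·0.215) = 4.837.
The smallest integer exceeding 4.837 is 5.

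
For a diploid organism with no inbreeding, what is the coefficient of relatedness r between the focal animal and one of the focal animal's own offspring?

0.5

Each parent–offspring link contributes a factor of 1/2, and independent paths through distinct common ancestors add.
One parent–offspring link: r = (1/2)^1 = 1/2.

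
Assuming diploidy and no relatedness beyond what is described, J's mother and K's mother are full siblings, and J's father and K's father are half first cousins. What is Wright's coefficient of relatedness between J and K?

0.140625

Relatedness sums over independent paths through distinct common ancestors.
J and K are related in two ways: first cousins through their mothers (r = 1/8) and half second cousins through their fathers (r = 1/64).
r = 1/8 + 1/64 = 0.140625.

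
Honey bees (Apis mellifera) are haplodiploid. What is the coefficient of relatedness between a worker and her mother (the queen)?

One meiotic link between diploid queen and diploid daughter: r = 1/2.

0.5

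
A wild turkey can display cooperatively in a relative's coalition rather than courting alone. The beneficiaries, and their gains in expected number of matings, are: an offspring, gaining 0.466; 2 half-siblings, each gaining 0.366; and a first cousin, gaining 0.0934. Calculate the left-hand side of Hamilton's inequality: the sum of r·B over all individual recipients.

r to an offspring = 1/2 (one parent–offspring link: r = (1/2)^1 = 1/2).
r to a half-sibling = 0.25 (half-sibs share one parent — one path of length 2: r = (1/2)^2 = 1/4).
r to a first cousin = 1/8 (first cousins share one grandparent pair — two paths of length 4: r = 2·(1/2)^4 = 1/8).
Summing one r·B term per recipient: 1·0.5·0.466 + 2·0.25·0.366 + 1·0.125·0.0934 = 0.427675.

0.427675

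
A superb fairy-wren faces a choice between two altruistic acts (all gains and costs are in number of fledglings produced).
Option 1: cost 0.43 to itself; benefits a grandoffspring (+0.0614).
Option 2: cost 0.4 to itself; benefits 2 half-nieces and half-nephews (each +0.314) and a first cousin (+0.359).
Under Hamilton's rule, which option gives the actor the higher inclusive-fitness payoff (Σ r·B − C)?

Option 1: r to a grandoffspring = 0.25.
Option 1: Σ r·B − C = (1·0.25·0.0614) − 0.43 = -0.41465.
Option 2: r to a half-niece or half-nephew = 0.125.
Option 2: r to a first cousin = 0.125.
Option 2: Σ r·B − C = (2·0.125·0.314 + 1·0.125·0.359) − 0.4 = -0.276625.
Option 2 has the higher net inclusive-fitness payoff.

Option 2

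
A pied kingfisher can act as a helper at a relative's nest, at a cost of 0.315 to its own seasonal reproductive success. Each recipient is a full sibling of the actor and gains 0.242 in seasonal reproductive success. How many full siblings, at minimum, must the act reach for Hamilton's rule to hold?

3

r to a full sibling = 1/2 (full sibs share both parents — two paths of length 2: r = 2·(1/2)^2 = 1/2).
Hamilton's rule: n·r·B > C  ⇒  n > C/(r·B) = 0.315/(0.5·0.242) = 2.603.
The smallest integer exceeding 2.603 is 3.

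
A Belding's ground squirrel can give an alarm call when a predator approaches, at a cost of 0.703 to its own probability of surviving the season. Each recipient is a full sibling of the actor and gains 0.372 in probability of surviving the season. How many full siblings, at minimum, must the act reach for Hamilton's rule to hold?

r to a full sibling = 0.5 (full sibs share both parents — two paths of length 2: r = 2·(1/2)^2 = 1/2).
Hamilton's rule: n·r·B > C  ⇒  n > C/(r·B) = 0.703/(0.5·0.372) = 3.78.
The smallest integer exceeding 3.78 is 4.

4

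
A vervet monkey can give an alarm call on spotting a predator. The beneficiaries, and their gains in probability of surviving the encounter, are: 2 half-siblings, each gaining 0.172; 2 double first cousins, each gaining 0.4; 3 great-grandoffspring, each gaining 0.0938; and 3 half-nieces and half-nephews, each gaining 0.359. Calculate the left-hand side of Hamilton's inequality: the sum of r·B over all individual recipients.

r to a half-sibling = 1/4 (half-sibs share one parent — one path of length 2: r = (1/2)^2 = 1/4).
r to a double first cousin = 1/4 (double first cousins share both grandparent pairs — four paths of length 4: r = 4·(1/2)^4 = 1/4).
r to a great-grandoffspring = 1/8 (three parent–offspring links: r = (1/2)^3 = 1/8).
r to a half-niece or half-nephew = 1/8 (half-aunt/uncle↔niece/nephew: one path of length 3: r = (1/2)^3 = 1/8).
Summing one r·B term per recipient: 2·0.25·0.172 + 2·0.25·0.4 + 3·0.125·0.0938 + 3·0.125·0.359 = 0.4558.

0.4558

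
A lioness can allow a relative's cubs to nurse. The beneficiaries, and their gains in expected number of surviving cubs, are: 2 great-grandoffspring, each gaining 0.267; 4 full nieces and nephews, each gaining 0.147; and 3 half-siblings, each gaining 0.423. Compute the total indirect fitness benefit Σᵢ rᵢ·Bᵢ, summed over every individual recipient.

0.531

r to a great-grandoffspring = 1/8 (three parent–offspring links: r = (1/2)^3 = 1/8).
r to a full niece or nephew = 1/4 (full aunt/uncle↔niece/nephew: two paths of length 3 through the shared grandparent pair: r = 2·(1/2)^3 = 1/4).
r to a half-sibling = 1/4 (half-sibs share one parent — one path of length 2: r = (1/2)^2 = 1/4).
Summing one r·B term per recipient: 2·0.125·0.267 + 4·0.25·0.147 + 3·0.25·0.423 = 0.531.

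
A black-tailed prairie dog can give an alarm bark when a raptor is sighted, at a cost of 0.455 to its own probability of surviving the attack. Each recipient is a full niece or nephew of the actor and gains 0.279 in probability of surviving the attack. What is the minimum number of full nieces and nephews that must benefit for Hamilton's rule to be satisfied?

r to a full niece or nephew = 1/4 (full aunt/uncle↔niece/nephew: two paths of length 3 through the shared grandparent pair: r = 2·(1/2)^3 = 1/4).
Hamilton's rule: n·r·B > C  ⇒  n > C/(r·B) = 0.455/(0.25·0.279) = 6.523.
The smallest integer exceeding 6.523 is 7.

7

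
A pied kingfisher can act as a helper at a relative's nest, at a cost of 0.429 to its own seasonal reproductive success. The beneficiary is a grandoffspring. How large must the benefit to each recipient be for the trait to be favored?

1.716

r to a grandoffspring = 0.25 (two parent–offspring links: r = (1/2)^2 = 1/4).
Hamilton's rule with n recipients of equal r: n·r·B > C, so B > C/(n·r) = 0.429/(1·0.25) = 1.716.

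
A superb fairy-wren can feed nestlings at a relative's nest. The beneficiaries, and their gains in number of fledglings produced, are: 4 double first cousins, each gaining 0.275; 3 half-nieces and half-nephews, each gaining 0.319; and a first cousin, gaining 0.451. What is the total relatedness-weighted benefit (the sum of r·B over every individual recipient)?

0.451

r to a double first cousin = 1/4 (double first cousins share both grandparent pairs — four paths of length 4: r = 4·(1/2)^4 = 1/4).
r to a half-niece or half-nephew = 1/8 (half-aunt/uncle↔niece/nephew: one path of length 3: r = (1/2)^3 = 1/8).
r to a first cousin = 1/8 (first cousins share one grandparent pair — two paths of length 4: r = 2·(1/2)^4 = 1/8).
Summing one r·B term per recipient: 4·0.25·0.275 + 3·0.125·0.319 + 1·0.125·0.451 = 0.451.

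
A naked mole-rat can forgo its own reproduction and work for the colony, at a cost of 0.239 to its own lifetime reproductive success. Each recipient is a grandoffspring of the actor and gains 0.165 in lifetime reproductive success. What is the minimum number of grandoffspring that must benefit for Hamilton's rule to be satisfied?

r to a grandoffspring = 1/4 (two parent–offspring links: r = (1/2)^2 = 1/4).
Hamilton's rule: n·r·B > C  ⇒  n > C/(r·B) = 0.239/(0.25·0.165) = 5.794.
The smallest integer exceeding 5.794 is 6.

6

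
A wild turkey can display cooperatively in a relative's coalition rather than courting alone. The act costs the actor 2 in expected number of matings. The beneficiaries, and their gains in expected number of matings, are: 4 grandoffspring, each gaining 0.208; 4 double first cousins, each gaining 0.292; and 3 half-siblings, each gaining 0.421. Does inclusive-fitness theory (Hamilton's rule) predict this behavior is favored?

Hamilton's rule: the trait is favored when the sum of r·B over every recipient exceeds the actor's cost C.
r to a grandoffspring = 1/4 (two parent–offspring links: r = (1/2)^2 = 1/4).
r to a double first cousin = 1/4 (double first cousins share both grandparent pairs — four paths of length 4: r = 4·(1/2)^4 = 1/4).
r to a half-sibling = 0.25 (half-sibs share one parent — one path of length 2: r = (1/2)^2 = 1/4).
Summing one r·B term per recipient: 4·0.25·0.208 + 4·0.25·0.292 + 3·0.25·0.421 = 0.81575.
0.81575 < 2: the indirect benefit is less than the cost.

No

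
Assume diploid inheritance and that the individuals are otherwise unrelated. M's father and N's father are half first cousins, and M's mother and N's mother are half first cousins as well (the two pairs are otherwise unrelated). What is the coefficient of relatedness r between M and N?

Independent pedigree routes through distinct common ancestors add.
M and N are related in two ways: half second cousins through their fathers (r = 1/64) and half second cousins through their mothers (r = 1/64).
r = 1/64 + 1/64 = 1/32 = 0.03125.

0.03125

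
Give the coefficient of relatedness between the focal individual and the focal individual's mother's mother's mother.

Each parent–offspring link contributes a factor of 1/2, and independent paths through distinct common ancestors add.
Three parent–offspring links: r = (1/2)^3 = 1/8.

0.125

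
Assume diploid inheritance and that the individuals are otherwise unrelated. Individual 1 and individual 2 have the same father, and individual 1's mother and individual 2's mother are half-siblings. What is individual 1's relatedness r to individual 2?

Independent pedigree routes through distinct common ancestors add.
Individual 1 and individual 2 are related in two ways: half-sibs through their shared father (r = 1/4) and half first cousins through their mothers (r = 1/16).
r = 1/4 + 1/16 = 0.3125.

0.3125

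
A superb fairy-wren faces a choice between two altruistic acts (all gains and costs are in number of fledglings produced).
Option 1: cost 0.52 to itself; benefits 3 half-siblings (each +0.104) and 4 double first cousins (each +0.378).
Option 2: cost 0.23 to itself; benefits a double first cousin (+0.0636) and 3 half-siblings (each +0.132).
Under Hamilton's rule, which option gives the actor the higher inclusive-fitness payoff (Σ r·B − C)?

Option 1

Option 1: r to a half-sibling = 0.25.
Option 1: r to a double first cousin = 0.25.
Option 1: Σ r·B − C = (3·0.25·0.104 + 4·0.25·0.378) − 0.52 = -0.064.
Option 2: r to a double first cousin = 0.25.
Option 2: r to a half-sibling = 0.25.
Option 2: Σ r·B − C = (1·0.25·0.0636 + 3·0.25·0.132) − 0.23 = -0.1151.
Option 1 has the higher net inclusive-fitness payoff.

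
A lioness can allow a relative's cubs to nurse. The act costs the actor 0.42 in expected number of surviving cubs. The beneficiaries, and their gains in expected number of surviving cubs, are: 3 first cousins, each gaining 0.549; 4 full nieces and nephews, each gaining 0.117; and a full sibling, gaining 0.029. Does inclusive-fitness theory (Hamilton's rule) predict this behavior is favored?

No

Hamilton's rule: the trait is favored when the sum of r·B over every recipient exceeds the actor's cost C.
r to a first cousin = 0.125 (first cousins share one grandparent pair — two paths of length 4: r = 2·(1/2)^4 = 1/8).
r to a full niece or nephew = 0.25 (full aunt/uncle↔niece/nephew: two paths of length 3 through the shared grandparent pair: r = 2·(1/2)^3 = 1/4).
r to a full sibling = 0.5 (full sibs share both parents — two paths of length 2: r = 2·(1/2)^2 = 1/2).
Summing one r·B term per recipient: 3·0.125·0.549 + 4·0.25·0.117 + 1·0.5·0.029 = 0.337375.
0.337375 < 0.42: the indirect benefit is less than the cost.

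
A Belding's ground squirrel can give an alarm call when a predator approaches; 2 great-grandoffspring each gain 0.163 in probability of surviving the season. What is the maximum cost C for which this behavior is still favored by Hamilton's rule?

0.04075

r to a great-grandoffspring = 0.125 (three parent–offspring links: r = (1/2)^3 = 1/8).
Hamilton's rule: n·r·B > C, so the trait is favored while C < n·r·B = 2·0.125·0.163 = 0.04075.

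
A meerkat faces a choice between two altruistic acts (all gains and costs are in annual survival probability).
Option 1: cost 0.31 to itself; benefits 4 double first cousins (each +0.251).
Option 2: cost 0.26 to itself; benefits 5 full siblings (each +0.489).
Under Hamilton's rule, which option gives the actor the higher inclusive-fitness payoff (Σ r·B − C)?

Option 1: r to a double first cousin = 0.25.
Option 1: Σ r·B − C = (4·0.25·0.251) − 0.31 = -0.059.
Option 2: r to a full sibling = 0.5.
Option 2: Σ r·B − C = (5·0.5·0.489) − 0.26 = 0.9625.
Option 2 has the higher net inclusive-fitness payoff.

Option 2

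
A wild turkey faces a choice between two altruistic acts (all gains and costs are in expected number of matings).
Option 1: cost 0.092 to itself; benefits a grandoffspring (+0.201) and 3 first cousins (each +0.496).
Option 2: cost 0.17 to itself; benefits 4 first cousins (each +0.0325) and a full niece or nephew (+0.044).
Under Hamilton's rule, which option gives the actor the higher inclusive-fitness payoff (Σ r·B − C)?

Option 1: r to a grandoffspring = 0.25.
Option 1: r to a first cousin = 0.125.
Option 1: Σ r·B − C = (1·0.25·0.201 + 3·0.125·0.496) − 0.092 = 0.14425.
Option 2: r to a first cousin = 0.125.
Option 2: r to a full niece or nephew = 0.25.
Option 2: Σ r·B − C = (4·0.125·0.0325 + 1·0.25·0.044) − 0.17 = -0.14275.
Option 1 has the higher net inclusive-fitness payoff.

Option 1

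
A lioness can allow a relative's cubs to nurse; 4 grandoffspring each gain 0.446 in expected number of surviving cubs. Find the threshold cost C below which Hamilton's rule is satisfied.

r to a grandoffspring = 1/4 (two parent–offspring links: r = (1/2)^2 = 1/4).
Hamilton's rule: n·r·B > C, so the trait is favored while C < n·r·B = 4·0.25·0.446 = 0.446.

0.446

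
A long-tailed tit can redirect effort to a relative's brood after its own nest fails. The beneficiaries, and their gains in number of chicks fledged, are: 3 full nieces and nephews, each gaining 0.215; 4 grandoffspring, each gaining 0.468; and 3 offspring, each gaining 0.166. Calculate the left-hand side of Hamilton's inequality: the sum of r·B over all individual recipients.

r to a full niece or nephew = 1/4 (full aunt/uncle↔niece/nephew: two paths of length 3 through the shared grandparent pair: r = 2·(1/2)^3 = 1/4).
r to a grandoffspring = 1/4 (two parent–offspring links: r = (1/2)^2 = 1/4).
r to an offspring = 1/2 (one parent–offspring link: r = (1/2)^1 = 1/2).
Summing one r·B term per recipient: 3·0.25·0.215 + 4·0.25·0.468 + 3·0.5·0.166 = 0.87825.

0.87825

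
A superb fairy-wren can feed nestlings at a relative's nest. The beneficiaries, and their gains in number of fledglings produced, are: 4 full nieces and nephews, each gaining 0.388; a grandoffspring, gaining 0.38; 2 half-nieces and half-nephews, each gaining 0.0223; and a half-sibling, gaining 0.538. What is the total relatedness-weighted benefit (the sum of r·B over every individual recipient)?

r to a full niece or nephew = 0.25 (full aunt/uncle↔niece/nephew: two paths of length 3 through the shared grandparent pair: r = 2·(1/2)^3 = 1/4).
r to a grandoffspring = 1/4 (two parent–offspring links: r = (1/2)^2 = 1/4).
r to a half-niece or half-nephew = 1/8 (half-aunt/uncle↔niece/nephew: one path of length 3: r = (1/2)^3 = 1/8).
r to a half-sibling = 0.25 (half-sibs share one parent — one path of length 2: r = (1/2)^2 = 1/4).
Summing one r·B term per recipient: 4·0.25·0.388 + 1·0.25·0.38 + 2·0.125·0.0223 + 1·0.25·0.538 = 0.623075.

0.623075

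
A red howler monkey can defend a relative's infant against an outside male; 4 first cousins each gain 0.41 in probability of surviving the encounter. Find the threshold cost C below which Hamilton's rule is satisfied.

r to a first cousin = 1/8 (first cousins share one grandparent pair — two paths of length 4: r = 2·(1/2)^4 = 1/8).
Hamilton's rule: n·r·B > C, so the trait is favored while C < n·r·B = 4·0.125·0.41 = 0.205.

0.205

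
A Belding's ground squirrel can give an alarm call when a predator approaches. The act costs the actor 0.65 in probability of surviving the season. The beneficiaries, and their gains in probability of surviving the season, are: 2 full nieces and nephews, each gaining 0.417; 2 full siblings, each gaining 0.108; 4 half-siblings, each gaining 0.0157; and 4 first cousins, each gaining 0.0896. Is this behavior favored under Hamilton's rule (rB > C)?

Hamilton's rule: the trait is favored when the sum of r·B over every recipient exceeds the actor's cost C.
r to a full niece or nephew = 1/4 (full aunt/uncle↔niece/nephew: two paths of length 3 through the shared grandparent pair: r = 2·(1/2)^3 = 1/4).
r to a full sibling = 0.5 (full sibs share both parents — two paths of length 2: r = 2·(1/2)^2 = 1/2).
r to a half-sibling = 1/4 (half-sibs share one parent — one path of length 2: r = (1/2)^2 = 1/4).
r to a first cousin = 0.125 (first cousins share one grandparent pair — two paths of length 4: r = 2·(1/2)^4 = 1/8).
Summing one r·B term per recipient: 2·0.25·0.417 + 2·0.5·0.108 + 4·0.25·0.0157 + 4·0.125·0.0896 = 0.377.
0.377 < 0.65: the indirect benefit is less than the cost.

No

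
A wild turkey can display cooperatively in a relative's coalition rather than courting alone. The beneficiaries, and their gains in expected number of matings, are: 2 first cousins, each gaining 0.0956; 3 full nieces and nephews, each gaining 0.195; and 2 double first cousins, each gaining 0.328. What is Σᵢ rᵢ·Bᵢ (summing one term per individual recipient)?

r to a first cousin = 1/8 (first cousins share one grandparent pair — two paths of length 4: r = 2·(1/2)^4 = 1/8).
r to a full niece or nephew = 1/4 (full aunt/uncle↔niece/nephew: two paths of length 3 through the shared grandparent pair: r = 2·(1/2)^3 = 1/4).
r to a double first cousin = 0.25 (double first cousins share both grandparent pairs — four paths of length 4: r = 4·(1/2)^4 = 1/4).
Summing one r·B term per recipient: 2·0.125·0.0956 + 3·0.25·0.195 + 2·0.25·0.328 = 0.33415.

0.33415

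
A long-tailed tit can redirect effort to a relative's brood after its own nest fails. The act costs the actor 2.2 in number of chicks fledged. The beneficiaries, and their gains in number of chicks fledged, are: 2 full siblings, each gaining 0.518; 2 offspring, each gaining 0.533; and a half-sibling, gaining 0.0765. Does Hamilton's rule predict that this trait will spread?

Hamilton's rule: the trait is favored when the sum of r·B over every recipient exceeds the actor's cost C.
r to a full sibling = 1/2 (full sibs share both parents — two paths of length 2: r = 2·(1/2)^2 = 1/2).
r to an offspring = 0.5 (one parent–offspring link: r = (1/2)^1 = 1/2).
r to a half-sibling = 1/4 (half-sibs share one parent — one path of length 2: r = (1/2)^2 = 1/4).
Summing one r·B term per recipient: 2·0.5·0.518 + 2·0.5·0.533 + 1·0.25·0.0765 = 1.070125.
1.070125 < 2.2: the indirect benefit is less than the cost.

No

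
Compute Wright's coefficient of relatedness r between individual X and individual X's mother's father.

0.25

Each parent–offspring link contributes a factor of 1/2, and independent paths through distinct common ancestors add.
Two parent–offspring links: r = (1/2)^2 = 1/4.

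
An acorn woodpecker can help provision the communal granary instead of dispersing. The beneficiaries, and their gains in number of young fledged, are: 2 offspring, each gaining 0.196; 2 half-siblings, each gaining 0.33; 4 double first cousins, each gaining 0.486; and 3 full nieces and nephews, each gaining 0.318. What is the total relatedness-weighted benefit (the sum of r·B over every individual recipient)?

1.0855

r to an offspring = 1/2 (one parent–offspring link: r = (1/2)^1 = 1/2).
r to a half-sibling = 1/4 (half-sibs share one parent — one path of length 2: r = (1/2)^2 = 1/4).
r to a double first cousin = 0.25 (double first cousins share both grandparent pairs — four paths of length 4: r = 4·(1/2)^4 = 1/4).
r to a full niece or nephew = 1/4 (full aunt/uncle↔niece/nephew: two paths of length 3 through the shared grandparent pair: r = 2·(1/2)^3 = 1/4).
Summing one r·B term per recipient: 2·0.5·0.196 + 2·0.25·0.33 + 4·0.25·0.486 + 3·0.25·0.318 = 1.0855.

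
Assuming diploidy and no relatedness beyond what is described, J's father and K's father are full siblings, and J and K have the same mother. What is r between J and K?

0.375

Relatedness sums over independent paths through distinct common ancestors.
J and K are related in two ways: first cousins through their fathers (r = 1/8) and half-sibs through their shared mother (r = 1/4).
r = 1/8 + 1/4 = 3/8 = 0.375.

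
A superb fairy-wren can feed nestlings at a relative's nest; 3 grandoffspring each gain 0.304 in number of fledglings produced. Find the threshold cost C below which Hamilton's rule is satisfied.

r to a grandoffspring = 1/4 (two parent–offspring links: r = (1/2)^2 = 1/4).
Hamilton's rule: n·r·B > C, so the trait is favored while C < n·r·B = 3·0.25·0.304 = 0.228.

0.228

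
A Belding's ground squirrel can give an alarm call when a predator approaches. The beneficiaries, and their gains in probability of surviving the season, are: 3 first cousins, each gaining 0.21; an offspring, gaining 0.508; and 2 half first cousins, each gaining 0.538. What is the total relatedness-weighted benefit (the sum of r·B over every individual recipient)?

r to a first cousin = 0.125 (first cousins share one grandparent pair — two paths of length 4: r = 2·(1/2)^4 = 1/8).
r to an offspring = 1/2 (one parent–offspring link: r = (1/2)^1 = 1/2).
r to a half first cousin = 0.0625 (half first cousins share one grandparent — one path of length 4: r = (1/2)^4 = 1/16).
Summing one r·B term per recipient: 3·0.125·0.21 + 1·0.5·0.508 + 2·0.0625·0.538 = 0.4.

0.4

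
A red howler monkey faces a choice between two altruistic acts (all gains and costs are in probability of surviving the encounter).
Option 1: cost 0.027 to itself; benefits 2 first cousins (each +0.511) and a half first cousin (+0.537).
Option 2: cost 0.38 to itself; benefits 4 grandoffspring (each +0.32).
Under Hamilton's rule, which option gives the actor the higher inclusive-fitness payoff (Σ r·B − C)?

Option 1

Option 1: r to a first cousin = 0.125.
Option 1: r to a half first cousin = 0.0625.
Option 1: Σ r·B − C = (2·0.125·0.511 + 1·0.0625·0.537) − 0.027 = 0.1343125.
Option 2: r to a grandoffspring = 0.25.
Option 2: Σ r·B − C = (4·0.25·0.32) − 0.38 = -0.06.
Option 1 has the higher net inclusive-fitness payoff.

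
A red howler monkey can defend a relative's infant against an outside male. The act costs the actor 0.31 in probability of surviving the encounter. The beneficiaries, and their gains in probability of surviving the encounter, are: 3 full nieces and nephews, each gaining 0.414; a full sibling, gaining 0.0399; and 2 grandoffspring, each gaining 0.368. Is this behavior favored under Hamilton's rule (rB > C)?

Yes

Hamilton's rule: the trait is favored when the sum of r·B over every recipient exceeds the actor's cost C.
r to a full niece or nephew = 1/4 (full aunt/uncle↔niece/nephew: two paths of length 3 through the shared grandparent pair: r = 2·(1/2)^3 = 1/4).
r to a full sibling = 0.5 (full sibs share both parents — two paths of length 2: r = 2·(1/2)^2 = 1/2).
r to a grandoffspring = 1/4 (two parent–offspring links: r = (1/2)^2 = 1/4).
Summing one r·B term per recipient: 3·0.25·0.414 + 1·0.5·0.0399 + 2·0.25·0.368 = 0.51445.
0.51445 > 0.31: the indirect benefit exceeds the cost.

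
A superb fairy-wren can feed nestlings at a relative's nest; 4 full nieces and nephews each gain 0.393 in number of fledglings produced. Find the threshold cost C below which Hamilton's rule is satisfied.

0.393

r to a full niece or nephew = 0.25 (full aunt/uncle↔niece/nephew: two paths of length 3 through the shared grandparent pair: r = 2·(1/2)^3 = 1/4).
Hamilton's rule: n·r·B > C, so the trait is favored while C < n·r·B = 4·0.25·0.393 = 0.393.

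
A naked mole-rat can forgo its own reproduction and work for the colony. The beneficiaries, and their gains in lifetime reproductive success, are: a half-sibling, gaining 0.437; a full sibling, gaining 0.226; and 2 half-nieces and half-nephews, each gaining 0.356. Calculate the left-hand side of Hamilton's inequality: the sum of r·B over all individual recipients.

0.31125

r to a half-sibling = 0.25 (half-sibs share one parent — one path of length 2: r = (1/2)^2 = 1/4).
r to a full sibling = 1/2 (full sibs share both parents — two paths of length 2: r = 2·(1/2)^2 = 1/2).
r to a half-niece or half-nephew = 0.125 (half-aunt/uncle↔niece/nephew: one path of length 3: r = (1/2)^3 = 1/8).
Summing one r·B term per recipient: 1·0.25·0.437 + 1·0.5·0.226 + 2·0.125·0.356 = 0.31125.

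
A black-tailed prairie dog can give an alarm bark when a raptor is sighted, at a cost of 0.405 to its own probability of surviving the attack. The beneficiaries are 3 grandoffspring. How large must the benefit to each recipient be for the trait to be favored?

0.54

r to a grandoffspring = 0.25 (two parent–offspring links: r = (1/2)^2 = 1/4).
Hamilton's rule with n recipients of equal r: n·r·B > C, so B > C/(n·r) = 0.405/(3·0.25) = 0.54.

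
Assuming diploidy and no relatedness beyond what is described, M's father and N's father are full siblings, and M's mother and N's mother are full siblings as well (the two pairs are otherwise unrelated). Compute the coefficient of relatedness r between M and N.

With two independent routes of shared ancestry, r is the sum of the two contributions.
M and N are related in two ways: first cousins through their fathers (r = 1/8) and first cousins through their mothers (r = 1/8) — i.e. double first cousins.
r = 1/8 + 1/8 = 0.25.

0.25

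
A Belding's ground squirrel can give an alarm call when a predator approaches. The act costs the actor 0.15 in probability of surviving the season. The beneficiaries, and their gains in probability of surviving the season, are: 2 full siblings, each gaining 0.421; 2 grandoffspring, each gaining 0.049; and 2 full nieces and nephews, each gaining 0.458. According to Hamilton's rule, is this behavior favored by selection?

Hamilton's rule: the trait is favored when the sum of r·B over every recipient exceeds the actor's cost C.
r to a full sibling = 0.5 (full sibs share both parents — two paths of length 2: r = 2·(1/2)^2 = 1/2).
r to a grandoffspring = 1/4 (two parent–offspring links: r = (1/2)^2 = 1/4).
r to a full niece or nephew = 0.25 (full aunt/uncle↔niece/nephew: two paths of length 3 through the shared grandparent pair: r = 2·(1/2)^3 = 1/4).
Summing one r·B term per recipient: 2·0.5·0.421 + 2·0.25·0.049 + 2·0.25·0.458 = 0.6745.
0.6745 > 0.15: the indirect benefit exceeds the cost.

Yes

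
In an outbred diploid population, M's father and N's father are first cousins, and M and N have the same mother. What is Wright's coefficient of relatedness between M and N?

0.28125

With two independent routes of shared ancestry, r is the sum of the two contributions.
M and N are related in two ways: second cousins through their fathers (r = 1/32) and half-sibs through their shared mother (r = 1/4).
r = 1/32 + 1/4 = 9/32 = 0.28125.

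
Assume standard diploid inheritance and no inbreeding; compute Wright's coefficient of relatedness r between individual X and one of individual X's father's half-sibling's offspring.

Each parent–offspring link contributes a factor of 1/2, and independent paths through distinct common ancestors add.
Half first cousins share one grandparent — one path of length 4: r = (1/2)^4 = 1/16.

0.0625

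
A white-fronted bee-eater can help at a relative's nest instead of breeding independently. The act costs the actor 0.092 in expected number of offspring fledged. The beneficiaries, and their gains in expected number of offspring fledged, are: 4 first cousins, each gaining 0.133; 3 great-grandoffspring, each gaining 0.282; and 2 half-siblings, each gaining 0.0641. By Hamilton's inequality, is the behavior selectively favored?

Hamilton's rule: the trait is favored when the sum of r·B over every recipient exceeds the actor's cost C.
r to a first cousin = 0.125 (first cousins share one grandparent pair — two paths of length 4: r = 2·(1/2)^4 = 1/8).
r to a great-grandoffspring = 1/8 (three parent–offspring links: r = (1/2)^3 = 1/8).
r to a half-sibling = 0.25 (half-sibs share one parent — one path of length 2: r = (1/2)^2 = 1/4).
Summing one r·B term per recipient: 4·0.125·0.133 + 3·0.125·0.282 + 2·0.25·0.0641 = 0.2043.
0.2043 > 0.092: the indirect benefit exceeds the cost.

Yes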